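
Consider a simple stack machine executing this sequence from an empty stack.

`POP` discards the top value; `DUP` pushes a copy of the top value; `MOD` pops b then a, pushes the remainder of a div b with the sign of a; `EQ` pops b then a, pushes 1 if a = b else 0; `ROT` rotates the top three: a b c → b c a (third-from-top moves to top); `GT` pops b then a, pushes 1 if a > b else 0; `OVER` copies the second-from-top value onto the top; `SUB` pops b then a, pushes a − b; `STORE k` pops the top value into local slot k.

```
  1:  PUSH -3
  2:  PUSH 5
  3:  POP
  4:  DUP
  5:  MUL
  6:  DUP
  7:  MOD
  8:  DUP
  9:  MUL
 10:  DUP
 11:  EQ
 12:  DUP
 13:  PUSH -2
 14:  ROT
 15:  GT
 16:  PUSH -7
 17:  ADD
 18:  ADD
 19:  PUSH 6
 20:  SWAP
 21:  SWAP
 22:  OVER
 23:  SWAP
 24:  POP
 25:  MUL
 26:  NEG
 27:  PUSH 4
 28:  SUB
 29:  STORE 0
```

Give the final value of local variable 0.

PUSH -3 : -3
PUSH 5  : -3 5
POP     : -3
DUP     : -3 -3
MUL     : 9
DUP     : 9 9
MOD     : 0
DUP     : 0 0
MUL     : 0
DUP     : 0 0
EQ      : 1
DUP     : 1 1
PUSH -2 : 1 1 -2
ROT     : 1 -2 1
GT      : 1 0
PUSH -7 : 1 0 -7
ADD     : 1 -7
ADD     : -6
PUSH 6  : -6 6
SWAP    : 6 -6
SWAP    : -6 6
OVER    : -6 6 -6
SWAP    : -6 -6 6
POP     : -6 -6
MUL     : 36
NEG     : -36
PUSH 4  : -36 4
SUB     : -40
STORE 0 : (empty)

-40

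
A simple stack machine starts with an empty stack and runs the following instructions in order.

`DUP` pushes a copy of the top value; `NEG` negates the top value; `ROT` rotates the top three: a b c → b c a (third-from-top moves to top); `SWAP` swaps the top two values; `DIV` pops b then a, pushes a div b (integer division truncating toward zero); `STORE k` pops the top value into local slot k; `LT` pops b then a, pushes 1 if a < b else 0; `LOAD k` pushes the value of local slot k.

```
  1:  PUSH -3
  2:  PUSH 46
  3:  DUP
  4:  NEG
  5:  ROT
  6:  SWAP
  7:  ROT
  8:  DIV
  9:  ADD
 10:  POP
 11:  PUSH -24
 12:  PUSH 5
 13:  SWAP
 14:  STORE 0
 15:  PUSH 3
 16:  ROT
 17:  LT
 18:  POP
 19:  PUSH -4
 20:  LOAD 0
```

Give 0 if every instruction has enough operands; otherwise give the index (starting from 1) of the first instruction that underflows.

16

PUSH -3  → [-3]
PUSH 46  → [-3, 46]
DUP      → [-3, 46, 46]
NEG      → [-3, 46, -46]
ROT      → [46, -46, -3]
SWAP     → [46, -3, -46]
ROT      → [-3, -46, 46]
DIV      → [-3, -1]
ADD      → [-4]
POP      → []
PUSH -24 → [-24]
PUSH 5   → [-24, 5]
SWAP     → [5, -24]
STORE 0  → [5]
PUSH 3   → [5, 3]
ROT  — needs 3 operands, stack has 2 → underflow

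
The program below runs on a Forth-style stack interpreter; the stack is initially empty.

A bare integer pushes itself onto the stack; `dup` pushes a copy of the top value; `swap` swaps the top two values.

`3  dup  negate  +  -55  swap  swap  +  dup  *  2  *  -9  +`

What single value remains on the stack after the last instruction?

3       3
dup     3 3
negate  3 -3
+       0
-55     0 -55
swap    -55 0
swap    0 -55
+       -55
dup     -55 -55
*       3025
2       3025 2
*       6050
-9      6050 -9
+       6041

6041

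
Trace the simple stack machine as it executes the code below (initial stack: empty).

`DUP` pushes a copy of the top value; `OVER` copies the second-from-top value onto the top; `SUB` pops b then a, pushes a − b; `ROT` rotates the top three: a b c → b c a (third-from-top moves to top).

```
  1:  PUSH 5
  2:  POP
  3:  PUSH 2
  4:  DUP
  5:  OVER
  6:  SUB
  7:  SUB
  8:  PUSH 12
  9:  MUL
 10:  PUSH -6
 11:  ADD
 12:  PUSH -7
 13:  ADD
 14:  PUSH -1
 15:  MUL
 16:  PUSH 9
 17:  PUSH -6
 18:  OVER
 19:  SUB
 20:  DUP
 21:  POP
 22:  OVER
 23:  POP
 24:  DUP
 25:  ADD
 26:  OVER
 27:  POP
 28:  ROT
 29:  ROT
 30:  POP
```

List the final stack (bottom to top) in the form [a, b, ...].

[-30, -11]

PUSH 5  : 5
POP     : (empty)
PUSH 2  : 2
DUP     : 2 2
OVER    : 2 2 2
SUB     : 2 0
SUB     : 2
PUSH 12 : 2 12
MUL     : 24
PUSH -6 : 24 -6
ADD     : 18
PUSH -7 : 18 -7
ADD     : 11
PUSH -1 : 11 -1
MUL     : -11
PUSH 9  : -11 9
PUSH -6 : -11 9 -6
OVER    : -11 9 -6 9
SUB     : -11 9 -15
DUP     : -11 9 -15 -15
POP     : -11 9 -15
OVER    : -11 9 -15 9
POP     : -11 9 -15
DUP     : -11 9 -15 -15
ADD     : -11 9 -30
OVER    : -11 9 -30 9
POP     : -11 9 -30
ROT     : 9 -30 -11
ROT     : -30 -11 9
POP     : -30 -11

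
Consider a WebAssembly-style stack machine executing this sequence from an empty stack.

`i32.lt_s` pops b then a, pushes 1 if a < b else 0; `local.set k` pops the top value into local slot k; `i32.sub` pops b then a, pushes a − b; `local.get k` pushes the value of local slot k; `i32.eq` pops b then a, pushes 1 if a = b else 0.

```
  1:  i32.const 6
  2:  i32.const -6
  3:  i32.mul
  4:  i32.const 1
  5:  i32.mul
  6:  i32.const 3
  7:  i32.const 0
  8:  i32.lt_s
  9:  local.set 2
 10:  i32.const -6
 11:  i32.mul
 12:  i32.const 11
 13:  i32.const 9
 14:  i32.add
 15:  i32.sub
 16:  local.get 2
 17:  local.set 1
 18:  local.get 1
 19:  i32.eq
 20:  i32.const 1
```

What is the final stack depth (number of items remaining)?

2

i32.const 6  -> [6]
i32.const -6 -> [6, -6]
i32.mul      -> [-36]
i32.const 1  -> [-36, 1]
i32.mul      -> [-36]
i32.const 3  -> [-36, 3]
i32.const 0  -> [-36, 3, 0]
i32.lt_s     -> [-36, 0]
local.set 2  -> [-36]
i32.const -6 -> [-36, -6]
i32.mul      -> [216]
i32.const 11 -> [216, 11]
i32.const 9  -> [216, 11, 9]
i32.add      -> [216, 20]
i32.sub      -> [196]
local.get 2  -> [196, 0]
local.set 1  -> [196]
local.get 1  -> [196, 0]
i32.eq       -> [0]
i32.const 1  -> [0, 1]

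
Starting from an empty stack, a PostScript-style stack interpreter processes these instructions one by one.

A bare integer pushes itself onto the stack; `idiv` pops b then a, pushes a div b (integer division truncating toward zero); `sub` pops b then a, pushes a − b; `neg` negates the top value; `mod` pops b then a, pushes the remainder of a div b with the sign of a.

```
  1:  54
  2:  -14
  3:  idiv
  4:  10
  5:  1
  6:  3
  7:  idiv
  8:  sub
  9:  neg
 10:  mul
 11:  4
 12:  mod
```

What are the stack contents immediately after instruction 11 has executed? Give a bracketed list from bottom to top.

54   → 54
-14  → 54 -14
idiv → -3
10   → -3 10
1    → -3 10 1
3    → -3 10 1 3
idiv → -3 10 0
sub  → -3 10
neg  → -3 -10
mul  → 30
4    → 30 4

[30, 4]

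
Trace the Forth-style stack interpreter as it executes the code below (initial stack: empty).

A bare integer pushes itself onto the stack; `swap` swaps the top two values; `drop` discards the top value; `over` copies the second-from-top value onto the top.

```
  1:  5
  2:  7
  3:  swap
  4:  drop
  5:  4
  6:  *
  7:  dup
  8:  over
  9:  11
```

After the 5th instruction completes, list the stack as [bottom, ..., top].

5     [5]
7     [5, 7]
swap  [7, 5]
drop  [7]
4     [7, 4]

[7, 4]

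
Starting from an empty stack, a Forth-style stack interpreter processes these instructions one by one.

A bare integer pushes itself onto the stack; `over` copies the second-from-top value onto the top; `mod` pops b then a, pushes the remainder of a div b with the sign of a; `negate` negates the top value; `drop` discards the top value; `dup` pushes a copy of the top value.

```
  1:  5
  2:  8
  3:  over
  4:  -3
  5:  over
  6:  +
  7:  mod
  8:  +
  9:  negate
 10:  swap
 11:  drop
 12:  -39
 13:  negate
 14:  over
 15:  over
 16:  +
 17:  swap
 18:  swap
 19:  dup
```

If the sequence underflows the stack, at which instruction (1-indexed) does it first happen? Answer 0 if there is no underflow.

0

5      → [5]
8      → [5, 8]
over   → [5, 8, 5]
-3     → [5, 8, 5, -3]
over   → [5, 8, 5, -3, 5]
+      → [5, 8, 5, 2]
mod    → [5, 8, 1]
+      → [5, 9]
negate → [5, -9]
swap   → [-9, 5]
drop   → [-9]
-39    → [-9, -39]
negate → [-9, 39]
over   → [-9, 39, -9]
over   → [-9, 39, -9, 39]
+      → [-9, 39, 30]
swap   → [-9, 30, 39]
swap   → [-9, 39, 30]
dup    → [-9, 39, 30, 30]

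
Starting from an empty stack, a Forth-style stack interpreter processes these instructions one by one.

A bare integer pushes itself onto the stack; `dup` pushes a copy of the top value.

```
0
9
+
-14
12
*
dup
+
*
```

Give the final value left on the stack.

-3024

0   -> [0]
9   -> [0, 9]
+   -> [9]
-14 -> [9, -14]
12  -> [9, -14, 12]
*   -> [9, -168]
dup -> [9, -168, -168]
+   -> [9, -336]
*   -> [-3024]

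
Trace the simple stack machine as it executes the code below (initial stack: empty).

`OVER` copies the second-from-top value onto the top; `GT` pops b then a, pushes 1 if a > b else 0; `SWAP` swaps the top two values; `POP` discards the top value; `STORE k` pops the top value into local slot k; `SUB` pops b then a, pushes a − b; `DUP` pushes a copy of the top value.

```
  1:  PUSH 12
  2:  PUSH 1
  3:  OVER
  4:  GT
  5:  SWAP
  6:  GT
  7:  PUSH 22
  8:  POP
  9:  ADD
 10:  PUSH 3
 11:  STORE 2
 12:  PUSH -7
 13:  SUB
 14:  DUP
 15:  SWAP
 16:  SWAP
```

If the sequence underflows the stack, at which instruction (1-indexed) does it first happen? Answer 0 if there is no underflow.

9

PUSH 12 -> [12]
PUSH 1  -> [12, 1]
OVER    -> [12, 1, 12]
GT      -> [12, 0]
SWAP    -> [0, 12]
GT      -> [0]
PUSH 22 -> [0, 22]
POP     -> [0]
ADD  — needs 2 operands, stack has 1 → underflow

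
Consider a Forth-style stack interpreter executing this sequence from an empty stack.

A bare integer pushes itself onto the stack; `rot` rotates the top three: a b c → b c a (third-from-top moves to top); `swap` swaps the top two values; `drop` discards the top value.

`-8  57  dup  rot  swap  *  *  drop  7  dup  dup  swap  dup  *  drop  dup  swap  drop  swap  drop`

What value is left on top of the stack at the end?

7

-8   → -8
57   → -8 57
dup  → -8 57 57
rot  → 57 57 -8
swap → 57 -8 57
*    → 57 -456
*    → -25992
drop → (empty)
7    → 7
dup  → 7 7
dup  → 7 7 7
swap → 7 7 7
dup  → 7 7 7 7
*    → 7 7 49
drop → 7 7
dup  → 7 7 7
swap → 7 7 7
drop → 7 7
swap → 7 7
drop → 7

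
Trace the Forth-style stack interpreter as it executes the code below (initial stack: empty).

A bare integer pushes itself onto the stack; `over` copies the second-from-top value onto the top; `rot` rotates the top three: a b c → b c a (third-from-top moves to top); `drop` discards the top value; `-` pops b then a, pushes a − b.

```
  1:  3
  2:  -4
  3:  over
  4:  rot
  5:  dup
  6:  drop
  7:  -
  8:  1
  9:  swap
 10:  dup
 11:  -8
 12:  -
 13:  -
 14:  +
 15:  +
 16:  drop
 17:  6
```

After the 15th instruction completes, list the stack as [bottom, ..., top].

3    → [3]
-4   → [3, -4]
over → [3, -4, 3]
rot  → [-4, 3, 3]
dup  → [-4, 3, 3, 3]
drop → [-4, 3, 3]
-    → [-4, 0]
1    → [-4, 0, 1]
swap → [-4, 1, 0]
dup  → [-4, 1, 0, 0]
-8   → [-4, 1, 0, 0, -8]
-    → [-4, 1, 0, 8]
-    → [-4, 1, -8]
+    → [-4, -7]
+    → [-11]

[-11]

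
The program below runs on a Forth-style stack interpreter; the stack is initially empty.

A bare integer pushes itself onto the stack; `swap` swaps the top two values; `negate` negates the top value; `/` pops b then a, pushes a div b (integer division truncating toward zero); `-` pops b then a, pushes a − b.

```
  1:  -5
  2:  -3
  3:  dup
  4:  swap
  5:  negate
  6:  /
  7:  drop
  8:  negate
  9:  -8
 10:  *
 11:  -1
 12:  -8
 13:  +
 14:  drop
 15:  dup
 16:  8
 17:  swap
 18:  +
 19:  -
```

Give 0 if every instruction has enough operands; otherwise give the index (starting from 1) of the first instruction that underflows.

0

-5     → -5
-3     → -5 -3
dup    → -5 -3 -3
swap   → -5 -3 -3
negate → -5 -3 3
/      → -5 -1
drop   → -5
negate → 5
-8     → 5 -8
*      → -40
-1     → -40 -1
-8     → -40 -1 -8
+      → -40 -9
drop   → -40
dup    → -40 -40
8      → -40 -40 8
swap   → -40 8 -40
+      → -40 -32
-      → -8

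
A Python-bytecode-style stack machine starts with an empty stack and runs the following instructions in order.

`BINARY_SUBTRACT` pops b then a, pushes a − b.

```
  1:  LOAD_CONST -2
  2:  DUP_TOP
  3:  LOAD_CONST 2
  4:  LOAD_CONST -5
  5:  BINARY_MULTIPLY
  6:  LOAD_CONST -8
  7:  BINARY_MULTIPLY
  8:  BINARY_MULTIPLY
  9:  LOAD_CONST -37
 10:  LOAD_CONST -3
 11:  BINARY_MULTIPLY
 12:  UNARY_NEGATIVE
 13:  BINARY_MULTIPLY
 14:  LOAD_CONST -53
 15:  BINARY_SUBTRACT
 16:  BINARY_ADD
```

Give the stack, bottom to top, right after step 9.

[-2, -160, -37]

LOAD_CONST -2   → [-2]
DUP_TOP         → [-2, -2]
LOAD_CONST 2    → [-2, -2, 2]
LOAD_CONST -5   → [-2, -2, 2, -5]
BINARY_MULTIPLY → [-2, -2, -10]
LOAD_CONST -8   → [-2, -2, -10, -8]
BINARY_MULTIPLY → [-2, -2, 80]
BINARY_MULTIPLY → [-2, -160]
LOAD_CONST -37  → [-2, -160, -37]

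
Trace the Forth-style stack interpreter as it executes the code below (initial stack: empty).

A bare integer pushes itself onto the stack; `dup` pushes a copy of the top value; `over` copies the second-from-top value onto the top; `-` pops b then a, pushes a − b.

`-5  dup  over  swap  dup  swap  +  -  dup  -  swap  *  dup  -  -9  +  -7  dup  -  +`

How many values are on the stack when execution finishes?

-5   -> [-5]
dup  -> [-5, -5]
over -> [-5, -5, -5]
swap -> [-5, -5, -5]
dup  -> [-5, -5, -5, -5]
swap -> [-5, -5, -5, -5]
+    -> [-5, -5, -10]
-    -> [-5, 5]
dup  -> [-5, 5, 5]
-    -> [-5, 0]
swap -> [0, -5]
*    -> [0]
dup  -> [0, 0]
-    -> [0]
-9   -> [0, -9]
+    -> [-9]
-7   -> [-9, -7]
dup  -> [-9, -7, -7]
-    -> [-9, 0]
+    -> [-9]

1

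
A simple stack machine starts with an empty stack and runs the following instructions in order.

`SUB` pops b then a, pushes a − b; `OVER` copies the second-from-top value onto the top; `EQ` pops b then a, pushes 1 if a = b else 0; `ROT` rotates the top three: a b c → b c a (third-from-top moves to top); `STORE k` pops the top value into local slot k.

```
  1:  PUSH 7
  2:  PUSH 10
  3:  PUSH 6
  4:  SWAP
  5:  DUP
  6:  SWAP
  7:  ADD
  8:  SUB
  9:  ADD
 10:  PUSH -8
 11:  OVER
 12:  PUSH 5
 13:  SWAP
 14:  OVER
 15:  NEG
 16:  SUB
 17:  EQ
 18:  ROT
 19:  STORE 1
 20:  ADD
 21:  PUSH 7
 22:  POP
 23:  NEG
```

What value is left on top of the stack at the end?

PUSH 7  -> 7
PUSH 10 -> 7 10
PUSH 6  -> 7 10 6
SWAP    -> 7 6 10
DUP     -> 7 6 10 10
SWAP    -> 7 6 10 10
ADD     -> 7 6 20
SUB     -> 7 -14
ADD     -> -7
PUSH -8 -> -7 -8
OVER    -> -7 -8 -7
PUSH 5  -> -7 -8 -7 5
SWAP    -> -7 -8 5 -7
OVER    -> -7 -8 5 -7 5
NEG     -> -7 -8 5 -7 -5
SUB     -> -7 -8 5 -2
EQ      -> -7 -8 0
ROT     -> -8 0 -7
STORE 1 -> -8 0
ADD     -> -8
PUSH 7  -> -8 7
POP     -> -8
NEG     -> 8

8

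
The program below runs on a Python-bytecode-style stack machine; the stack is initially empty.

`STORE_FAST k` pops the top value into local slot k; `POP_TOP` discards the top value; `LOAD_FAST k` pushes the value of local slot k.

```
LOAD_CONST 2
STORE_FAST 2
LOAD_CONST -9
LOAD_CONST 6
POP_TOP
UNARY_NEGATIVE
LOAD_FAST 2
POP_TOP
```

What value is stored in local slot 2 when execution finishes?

2

LOAD_CONST 2   : [2]
STORE_FAST 2   : []
LOAD_CONST -9  : [-9]
LOAD_CONST 6   : [-9, 6]
POP_TOP        : [-9]
UNARY_NEGATIVE : [9]
LOAD_FAST 2    : [9, 2]
POP_TOP        : [9]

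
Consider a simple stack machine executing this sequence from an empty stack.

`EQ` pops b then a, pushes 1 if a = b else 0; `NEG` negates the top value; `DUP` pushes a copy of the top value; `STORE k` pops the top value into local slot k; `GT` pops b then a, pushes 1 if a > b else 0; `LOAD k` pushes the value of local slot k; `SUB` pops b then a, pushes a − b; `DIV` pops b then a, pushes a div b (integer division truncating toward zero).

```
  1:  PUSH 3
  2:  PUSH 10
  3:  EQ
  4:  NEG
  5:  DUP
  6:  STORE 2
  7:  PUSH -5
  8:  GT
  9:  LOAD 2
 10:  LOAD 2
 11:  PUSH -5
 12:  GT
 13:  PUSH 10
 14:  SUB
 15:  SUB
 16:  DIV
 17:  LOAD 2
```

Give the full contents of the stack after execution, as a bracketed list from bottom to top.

[0, 0]

PUSH 3  : [3]
PUSH 10 : [3, 10]
EQ      : [0]
NEG     : [0]
DUP     : [0, 0]
STORE 2 : [0]
PUSH -5 : [0, -5]
GT      : [1]
LOAD 2  : [1, 0]
LOAD 2  : [1, 0, 0]
PUSH -5 : [1, 0, 0, -5]
GT      : [1, 0, 1]
PUSH 10 : [1, 0, 1, 10]
SUB     : [1, 0, -9]
SUB     : [1, 9]
DIV     : [0]
LOAD 2  : [0, 0]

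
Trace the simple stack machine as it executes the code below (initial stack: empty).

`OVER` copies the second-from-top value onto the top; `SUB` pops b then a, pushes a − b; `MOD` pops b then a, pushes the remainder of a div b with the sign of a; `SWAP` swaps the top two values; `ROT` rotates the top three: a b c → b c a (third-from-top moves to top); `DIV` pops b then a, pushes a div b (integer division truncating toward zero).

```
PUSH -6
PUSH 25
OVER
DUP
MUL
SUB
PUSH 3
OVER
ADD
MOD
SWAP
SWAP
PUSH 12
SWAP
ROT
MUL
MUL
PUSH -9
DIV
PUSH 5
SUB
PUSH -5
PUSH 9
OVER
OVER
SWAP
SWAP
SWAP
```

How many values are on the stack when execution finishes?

PUSH -6 -> -6
PUSH 25 -> -6 25
OVER    -> -6 25 -6
DUP     -> -6 25 -6 -6
MUL     -> -6 25 36
SUB     -> -6 -11
PUSH 3  -> -6 -11 3
OVER    -> -6 -11 3 -11
ADD     -> -6 -11 -8
MOD     -> -6 -3
SWAP    -> -3 -6
SWAP    -> -6 -3
PUSH 12 -> -6 -3 12
SWAP    -> -6 12 -3
ROT     -> 12 -3 -6
MUL     -> 12 18
MUL     -> 216
PUSH -9 -> 216 -9
DIV     -> -24
PUSH 5  -> -24 5
SUB     -> -29
PUSH -5 -> -29 -5
PUSH 9  -> -29 -5 9
OVER    -> -29 -5 9 -5
OVER    -> -29 -5 9 -5 9
SWAP    -> -29 -5 9 9 -5
SWAP    -> -29 -5 9 -5 9
SWAP    -> -29 -5 9 9 -5

5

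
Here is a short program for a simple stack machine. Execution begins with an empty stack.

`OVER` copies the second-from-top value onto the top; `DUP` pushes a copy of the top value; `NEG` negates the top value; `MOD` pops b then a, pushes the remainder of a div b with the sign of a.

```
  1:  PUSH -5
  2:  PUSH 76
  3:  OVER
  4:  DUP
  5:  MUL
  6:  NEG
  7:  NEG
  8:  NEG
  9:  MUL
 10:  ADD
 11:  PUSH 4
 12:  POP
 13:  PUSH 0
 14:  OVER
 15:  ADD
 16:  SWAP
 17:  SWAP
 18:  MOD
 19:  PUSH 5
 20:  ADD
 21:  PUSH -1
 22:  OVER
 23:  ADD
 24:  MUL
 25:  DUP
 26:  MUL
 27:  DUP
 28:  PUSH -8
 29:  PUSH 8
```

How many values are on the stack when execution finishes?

4

PUSH -5  -5
PUSH 76  -5 76
OVER     -5 76 -5
DUP      -5 76 -5 -5
MUL      -5 76 25
NEG      -5 76 -25
NEG      -5 76 25
NEG      -5 76 -25
MUL      -5 -1900
ADD      -1905
PUSH 4   -1905 4
POP      -1905
PUSH 0   -1905 0
OVER     -1905 0 -1905
ADD      -1905 -1905
SWAP     -1905 -1905
SWAP     -1905 -1905
MOD      0
PUSH 5   0 5
ADD      5
PUSH -1  5 -1
OVER     5 -1 5
ADD      5 4
MUL      20
DUP      20 20
MUL      400
DUP      400 400
PUSH -8  400 400 -8
PUSH 8   400 400 -8 8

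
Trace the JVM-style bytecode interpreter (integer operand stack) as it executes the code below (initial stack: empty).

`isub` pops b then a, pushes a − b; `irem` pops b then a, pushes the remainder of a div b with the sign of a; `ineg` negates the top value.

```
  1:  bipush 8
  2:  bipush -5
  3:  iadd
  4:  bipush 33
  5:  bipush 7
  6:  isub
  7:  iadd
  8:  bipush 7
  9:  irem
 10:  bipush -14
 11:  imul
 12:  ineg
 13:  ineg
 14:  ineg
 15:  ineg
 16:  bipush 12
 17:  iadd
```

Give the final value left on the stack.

-2

bipush 8   -> 8
bipush -5  -> 8 -5
iadd       -> 3
bipush 33  -> 3 33
bipush 7   -> 3 33 7
isub       -> 3 26
iadd       -> 29
bipush 7   -> 29 7
irem       -> 1
bipush -14 -> 1 -14
imul       -> -14
ineg       -> 14
ineg       -> -14
ineg       -> 14
ineg       -> -14
bipush 12  -> -14 12
iadd       -> -2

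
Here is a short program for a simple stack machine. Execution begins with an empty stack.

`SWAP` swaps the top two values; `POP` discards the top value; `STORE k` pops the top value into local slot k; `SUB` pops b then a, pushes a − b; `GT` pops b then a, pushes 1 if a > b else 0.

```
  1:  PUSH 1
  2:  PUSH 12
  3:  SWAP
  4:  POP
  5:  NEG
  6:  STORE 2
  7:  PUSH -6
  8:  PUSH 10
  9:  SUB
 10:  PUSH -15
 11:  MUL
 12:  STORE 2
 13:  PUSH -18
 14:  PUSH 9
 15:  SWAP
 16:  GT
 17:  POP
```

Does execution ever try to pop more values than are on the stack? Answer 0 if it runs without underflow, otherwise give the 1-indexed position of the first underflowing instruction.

0

PUSH 1   -> 1
PUSH 12  -> 1 12
SWAP     -> 12 1
POP      -> 12
NEG      -> -12
STORE 2  -> (empty)
PUSH -6  -> -6
PUSH 10  -> -6 10
SUB      -> -16
PUSH -15 -> -16 -15
MUL      -> 240
STORE 2  -> (empty)
PUSH -18 -> -18
PUSH 9   -> -18 9
SWAP     -> 9 -18
GT       -> 1
POP      -> (empty)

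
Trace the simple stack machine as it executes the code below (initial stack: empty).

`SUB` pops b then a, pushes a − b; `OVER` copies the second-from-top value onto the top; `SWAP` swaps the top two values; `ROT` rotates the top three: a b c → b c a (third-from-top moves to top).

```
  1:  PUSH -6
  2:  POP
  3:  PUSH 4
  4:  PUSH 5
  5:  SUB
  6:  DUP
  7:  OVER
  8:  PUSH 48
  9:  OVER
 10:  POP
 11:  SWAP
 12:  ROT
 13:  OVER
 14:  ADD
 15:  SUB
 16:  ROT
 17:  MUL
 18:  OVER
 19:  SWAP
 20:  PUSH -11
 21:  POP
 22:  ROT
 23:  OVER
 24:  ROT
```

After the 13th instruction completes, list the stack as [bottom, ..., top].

[-1, 48, -1, -1, -1]

PUSH -6  [-6]
POP      []
PUSH 4   [4]
PUSH 5   [4, 5]
SUB      [-1]
DUP      [-1, -1]
OVER     [-1, -1, -1]
PUSH 48  [-1, -1, -1, 48]
OVER     [-1, -1, -1, 48, -1]
POP      [-1, -1, -1, 48]
SWAP     [-1, -1, 48, -1]
ROT      [-1, 48, -1, -1]
OVER     [-1, 48, -1, -1, -1]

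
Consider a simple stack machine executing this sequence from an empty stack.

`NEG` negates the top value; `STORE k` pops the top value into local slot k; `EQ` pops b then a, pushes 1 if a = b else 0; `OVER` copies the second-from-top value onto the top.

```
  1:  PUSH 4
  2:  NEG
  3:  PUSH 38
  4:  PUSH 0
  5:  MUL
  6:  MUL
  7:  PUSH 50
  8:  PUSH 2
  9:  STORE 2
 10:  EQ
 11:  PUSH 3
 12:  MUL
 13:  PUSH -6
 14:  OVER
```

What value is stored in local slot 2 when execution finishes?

2

PUSH 4  → 4
NEG     → -4
PUSH 38 → -4 38
PUSH 0  → -4 38 0
MUL     → -4 0
MUL     → 0
PUSH 50 → 0 50
PUSH 2  → 0 50 2
STORE 2 → 0 50
EQ      → 0
PUSH 3  → 0 3
MUL     → 0
PUSH -6 → 0 -6
OVER    → 0 -6 0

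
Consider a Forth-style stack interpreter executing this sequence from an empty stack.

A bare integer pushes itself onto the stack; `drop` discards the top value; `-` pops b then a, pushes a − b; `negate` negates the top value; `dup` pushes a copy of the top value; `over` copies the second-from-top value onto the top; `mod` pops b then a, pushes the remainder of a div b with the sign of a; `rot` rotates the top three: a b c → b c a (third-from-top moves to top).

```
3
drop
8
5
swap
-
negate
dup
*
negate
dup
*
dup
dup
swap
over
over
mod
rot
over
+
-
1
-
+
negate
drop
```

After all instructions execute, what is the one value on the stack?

81

3       3
drop    (empty)
8       8
5       8 5
swap    5 8
-       -3
negate  3
dup     3 3
*       9
negate  -9
dup     -9 -9
*       81
dup     81 81
dup     81 81 81
swap    81 81 81
over    81 81 81 81
over    81 81 81 81 81
mod     81 81 81 0
rot     81 81 0 81
over    81 81 0 81 0
+       81 81 0 81
-       81 81 -81
1       81 81 -81 1
-       81 81 -82
+       81 -1
negate  81 1
drop    81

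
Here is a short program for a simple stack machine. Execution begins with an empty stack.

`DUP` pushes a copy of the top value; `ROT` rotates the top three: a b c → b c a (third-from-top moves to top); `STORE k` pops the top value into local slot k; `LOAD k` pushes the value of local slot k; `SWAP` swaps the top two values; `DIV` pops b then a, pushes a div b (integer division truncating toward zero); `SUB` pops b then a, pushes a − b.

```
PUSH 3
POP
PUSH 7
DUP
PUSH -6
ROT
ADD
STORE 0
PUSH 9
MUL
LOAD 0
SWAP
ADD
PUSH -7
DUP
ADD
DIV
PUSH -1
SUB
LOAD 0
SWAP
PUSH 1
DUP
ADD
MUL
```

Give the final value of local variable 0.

1

PUSH 3   3
POP      (empty)
PUSH 7   7
DUP      7 7
PUSH -6  7 7 -6
ROT      7 -6 7
ADD      7 1
STORE 0  7
PUSH 9   7 9
MUL      63
LOAD 0   63 1
SWAP     1 63
ADD      64
PUSH -7  64 -7
DUP      64 -7 -7
ADD      64 -14
DIV      -4
PUSH -1  -4 -1
SUB      -3
LOAD 0   -3 1
SWAP     1 -3
PUSH 1   1 -3 1
DUP      1 -3 1 1
ADD      1 -3 2
MUL      1 -6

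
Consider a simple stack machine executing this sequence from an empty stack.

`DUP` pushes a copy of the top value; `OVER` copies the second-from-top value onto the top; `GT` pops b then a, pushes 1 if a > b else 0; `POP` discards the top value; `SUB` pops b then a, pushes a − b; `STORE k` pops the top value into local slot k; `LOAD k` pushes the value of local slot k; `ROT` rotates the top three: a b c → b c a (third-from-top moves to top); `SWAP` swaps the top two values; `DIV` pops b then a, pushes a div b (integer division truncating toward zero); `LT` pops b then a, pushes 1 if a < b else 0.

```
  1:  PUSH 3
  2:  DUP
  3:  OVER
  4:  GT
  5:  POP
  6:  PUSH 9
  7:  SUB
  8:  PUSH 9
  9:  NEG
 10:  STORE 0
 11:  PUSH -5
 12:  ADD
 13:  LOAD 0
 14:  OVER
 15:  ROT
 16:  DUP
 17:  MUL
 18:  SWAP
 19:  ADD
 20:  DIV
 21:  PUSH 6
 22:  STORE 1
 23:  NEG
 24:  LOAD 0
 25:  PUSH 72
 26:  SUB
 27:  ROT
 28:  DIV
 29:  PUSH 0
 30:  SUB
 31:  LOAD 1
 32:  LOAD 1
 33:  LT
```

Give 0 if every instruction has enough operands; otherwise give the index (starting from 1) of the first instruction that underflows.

27

PUSH 3  → 3
DUP     → 3 3
OVER    → 3 3 3
GT      → 3 0
POP     → 3
PUSH 9  → 3 9
SUB     → -6
PUSH 9  → -6 9
NEG     → -6 -9
STORE 0 → -6
PUSH -5 → -6 -5
ADD     → -11
LOAD 0  → -11 -9
OVER    → -11 -9 -11
ROT     → -9 -11 -11
DUP     → -9 -11 -11 -11
MUL     → -9 -11 121
SWAP    → -9 121 -11
ADD     → -9 110
DIV     → 0
PUSH 6  → 0 6
STORE 1 → 0
NEG     → 0
LOAD 0  → 0 -9
PUSH 72 → 0 -9 72
SUB     → 0 -81
ROT  — needs 3 operands, stack has 2 → underflow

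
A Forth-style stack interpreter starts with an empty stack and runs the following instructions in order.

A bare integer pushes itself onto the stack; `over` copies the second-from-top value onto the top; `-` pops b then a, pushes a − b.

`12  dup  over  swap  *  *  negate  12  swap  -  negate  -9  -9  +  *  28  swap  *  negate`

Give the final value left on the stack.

12      12
dup     12 12
over    12 12 12
swap    12 12 12
*       12 144
*       1728
negate  -1728
12      -1728 12
swap    12 -1728
-       1740
negate  -1740
-9      -1740 -9
-9      -1740 -9 -9
+       -1740 -18
*       31320
28      31320 28
swap    28 31320
*       876960
negate  -876960

-876960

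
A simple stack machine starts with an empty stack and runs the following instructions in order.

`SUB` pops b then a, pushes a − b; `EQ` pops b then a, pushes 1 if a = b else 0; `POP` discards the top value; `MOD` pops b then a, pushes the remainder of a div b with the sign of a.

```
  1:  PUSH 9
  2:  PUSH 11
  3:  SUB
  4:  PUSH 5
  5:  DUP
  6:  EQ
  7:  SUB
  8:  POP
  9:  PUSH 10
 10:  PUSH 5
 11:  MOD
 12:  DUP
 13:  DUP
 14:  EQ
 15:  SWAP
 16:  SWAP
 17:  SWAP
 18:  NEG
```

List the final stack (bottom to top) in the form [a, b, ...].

[1, 0]

PUSH 9   [9]
PUSH 11  [9, 11]
SUB      [-2]
PUSH 5   [-2, 5]
DUP      [-2, 5, 5]
EQ       [-2, 1]
SUB      [-3]
POP      []
PUSH 10  [10]
PUSH 5   [10, 5]
MOD      [0]
DUP      [0, 0]
DUP      [0, 0, 0]
EQ       [0, 1]
SWAP     [1, 0]
SWAP     [0, 1]
SWAP     [1, 0]
NEG      [1, 0]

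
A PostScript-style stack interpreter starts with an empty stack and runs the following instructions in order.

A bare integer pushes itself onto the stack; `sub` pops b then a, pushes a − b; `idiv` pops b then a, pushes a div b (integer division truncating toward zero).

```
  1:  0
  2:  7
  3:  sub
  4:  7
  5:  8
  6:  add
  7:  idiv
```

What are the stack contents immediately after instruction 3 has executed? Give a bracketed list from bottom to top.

0   → [0]
7   → [0, 7]
sub → [-7]

[-7]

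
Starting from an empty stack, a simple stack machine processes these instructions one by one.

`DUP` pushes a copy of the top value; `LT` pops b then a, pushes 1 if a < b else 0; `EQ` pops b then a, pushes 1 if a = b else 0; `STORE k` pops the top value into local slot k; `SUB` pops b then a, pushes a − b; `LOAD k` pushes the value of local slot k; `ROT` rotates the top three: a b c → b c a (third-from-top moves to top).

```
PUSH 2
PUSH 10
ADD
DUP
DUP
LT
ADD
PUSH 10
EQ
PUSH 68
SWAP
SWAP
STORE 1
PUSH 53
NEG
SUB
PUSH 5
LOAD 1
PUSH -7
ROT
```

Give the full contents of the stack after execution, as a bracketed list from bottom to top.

[53, 68, -7, 5]

PUSH 2  -> 2
PUSH 10 -> 2 10
ADD     -> 12
DUP     -> 12 12
DUP     -> 12 12 12
LT      -> 12 0
ADD     -> 12
PUSH 10 -> 12 10
EQ      -> 0
PUSH 68 -> 0 68
SWAP    -> 68 0
SWAP    -> 0 68
STORE 1 -> 0
PUSH 53 -> 0 53
NEG     -> 0 -53
SUB     -> 53
PUSH 5  -> 53 5
LOAD 1  -> 53 5 68
PUSH -7 -> 53 5 68 -7
ROT     -> 53 68 -7 5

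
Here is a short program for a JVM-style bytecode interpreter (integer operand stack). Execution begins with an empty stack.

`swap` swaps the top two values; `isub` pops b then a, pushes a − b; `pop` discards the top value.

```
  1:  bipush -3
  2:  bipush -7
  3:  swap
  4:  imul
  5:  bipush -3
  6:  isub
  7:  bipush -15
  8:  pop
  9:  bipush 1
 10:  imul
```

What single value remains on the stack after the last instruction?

bipush -3  : [-3]
bipush -7  : [-3, -7]
swap       : [-7, -3]
imul       : [21]
bipush -3  : [21, -3]
isub       : [24]
bipush -15 : [24, -15]
pop        : [24]
bipush 1   : [24, 1]
imul       : [24]

24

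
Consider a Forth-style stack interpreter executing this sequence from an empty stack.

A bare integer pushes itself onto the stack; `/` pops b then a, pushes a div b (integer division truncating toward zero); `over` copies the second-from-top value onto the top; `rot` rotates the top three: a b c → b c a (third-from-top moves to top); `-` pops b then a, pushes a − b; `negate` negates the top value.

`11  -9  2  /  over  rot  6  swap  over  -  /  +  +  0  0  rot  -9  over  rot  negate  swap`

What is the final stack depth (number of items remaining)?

11     -> [11]
-9     -> [11, -9]
2      -> [11, -9, 2]
/      -> [11, -4]
over   -> [11, -4, 11]
rot    -> [-4, 11, 11]
6      -> [-4, 11, 11, 6]
swap   -> [-4, 11, 6, 11]
over   -> [-4, 11, 6, 11, 6]
-      -> [-4, 11, 6, 5]
/      -> [-4, 11, 1]
+      -> [-4, 12]
+      -> [8]
0      -> [8, 0]
0      -> [8, 0, 0]
rot    -> [0, 0, 8]
-9     -> [0, 0, 8, -9]
over   -> [0, 0, 8, -9, 8]
rot    -> [0, 0, -9, 8, 8]
negate -> [0, 0, -9, 8, -8]
swap   -> [0, 0, -9, -8, 8]

5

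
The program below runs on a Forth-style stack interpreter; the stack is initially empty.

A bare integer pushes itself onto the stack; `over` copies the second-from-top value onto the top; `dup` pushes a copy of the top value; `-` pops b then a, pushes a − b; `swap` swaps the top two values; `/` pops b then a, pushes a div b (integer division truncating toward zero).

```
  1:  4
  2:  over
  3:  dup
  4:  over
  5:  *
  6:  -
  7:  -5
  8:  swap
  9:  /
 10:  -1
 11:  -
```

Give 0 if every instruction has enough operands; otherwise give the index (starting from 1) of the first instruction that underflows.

4  4
over  — needs 2 operands, stack has 1 → underflow

2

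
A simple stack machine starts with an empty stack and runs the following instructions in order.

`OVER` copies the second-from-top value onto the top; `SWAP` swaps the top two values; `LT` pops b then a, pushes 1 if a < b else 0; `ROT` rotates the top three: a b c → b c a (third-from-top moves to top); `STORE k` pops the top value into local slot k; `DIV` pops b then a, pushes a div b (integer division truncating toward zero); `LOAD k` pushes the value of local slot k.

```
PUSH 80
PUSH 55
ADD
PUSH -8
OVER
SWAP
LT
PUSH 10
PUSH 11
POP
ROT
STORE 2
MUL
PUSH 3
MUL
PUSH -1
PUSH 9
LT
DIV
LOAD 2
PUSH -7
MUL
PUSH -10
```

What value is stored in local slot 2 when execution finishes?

135

PUSH 80  : [80]
PUSH 55  : [80, 55]
ADD      : [135]
PUSH -8  : [135, -8]
OVER     : [135, -8, 135]
SWAP     : [135, 135, -8]
LT       : [135, 0]
PUSH 10  : [135, 0, 10]
PUSH 11  : [135, 0, 10, 11]
POP      : [135, 0, 10]
ROT      : [0, 10, 135]
STORE 2  : [0, 10]
MUL      : [0]
PUSH 3   : [0, 3]
MUL      : [0]
PUSH -1  : [0, -1]
PUSH 9   : [0, -1, 9]
LT       : [0, 1]
DIV      : [0]
LOAD 2   : [0, 135]
PUSH -7  : [0, 135, -7]
MUL      : [0, -945]
PUSH -10 : [0, -945, -10]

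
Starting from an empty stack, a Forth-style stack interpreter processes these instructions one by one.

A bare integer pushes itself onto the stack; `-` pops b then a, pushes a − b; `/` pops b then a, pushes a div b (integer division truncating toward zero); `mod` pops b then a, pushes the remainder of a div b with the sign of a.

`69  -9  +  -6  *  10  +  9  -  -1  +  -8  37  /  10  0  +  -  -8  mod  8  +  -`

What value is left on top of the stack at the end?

-366

69  → [69]
-9  → [69, -9]
+   → [60]
-6  → [60, -6]
*   → [-360]
10  → [-360, 10]
+   → [-350]
9   → [-350, 9]
-   → [-359]
-1  → [-359, -1]
+   → [-360]
-8  → [-360, -8]
37  → [-360, -8, 37]
/   → [-360, 0]
10  → [-360, 0, 10]
0   → [-360, 0, 10, 0]
+   → [-360, 0, 10]
-   → [-360, -10]
-8  → [-360, -10, -8]
mod → [-360, -2]
8   → [-360, -2, 8]
+   → [-360, 6]
-   → [-366]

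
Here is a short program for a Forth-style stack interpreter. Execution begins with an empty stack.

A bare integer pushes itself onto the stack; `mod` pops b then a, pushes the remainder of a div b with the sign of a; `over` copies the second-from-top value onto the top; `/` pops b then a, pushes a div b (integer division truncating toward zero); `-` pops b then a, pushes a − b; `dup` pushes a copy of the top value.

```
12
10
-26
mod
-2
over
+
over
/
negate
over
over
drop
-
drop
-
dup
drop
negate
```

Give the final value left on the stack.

-2

12     → 12
10     → 12 10
-26    → 12 10 -26
mod    → 12 10
-2     → 12 10 -2
over   → 12 10 -2 10
+      → 12 10 8
over   → 12 10 8 10
/      → 12 10 0
negate → 12 10 0
over   → 12 10 0 10
over   → 12 10 0 10 0
drop   → 12 10 0 10
-      → 12 10 -10
drop   → 12 10
-      → 2
dup    → 2 2
drop   → 2
negate → -2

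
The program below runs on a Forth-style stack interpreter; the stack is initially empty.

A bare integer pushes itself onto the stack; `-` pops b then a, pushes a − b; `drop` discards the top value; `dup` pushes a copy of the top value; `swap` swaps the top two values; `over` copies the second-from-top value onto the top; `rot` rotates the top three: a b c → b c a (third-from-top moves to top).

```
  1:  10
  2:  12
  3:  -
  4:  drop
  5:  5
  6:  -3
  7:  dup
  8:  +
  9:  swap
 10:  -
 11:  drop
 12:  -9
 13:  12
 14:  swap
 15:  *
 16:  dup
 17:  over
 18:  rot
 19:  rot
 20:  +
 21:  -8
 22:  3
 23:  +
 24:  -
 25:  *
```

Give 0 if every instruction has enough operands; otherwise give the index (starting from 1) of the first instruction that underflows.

0

10   : 10
12   : 10 12
-    : -2
drop : (empty)
5    : 5
-3   : 5 -3
dup  : 5 -3 -3
+    : 5 -6
swap : -6 5
-    : -11
drop : (empty)
-9   : -9
12   : -9 12
swap : 12 -9
*    : -108
dup  : -108 -108
over : -108 -108 -108
rot  : -108 -108 -108
rot  : -108 -108 -108
+    : -108 -216
-8   : -108 -216 -8
3    : -108 -216 -8 3
+    : -108 -216 -5
-    : -108 -211
*    : 22788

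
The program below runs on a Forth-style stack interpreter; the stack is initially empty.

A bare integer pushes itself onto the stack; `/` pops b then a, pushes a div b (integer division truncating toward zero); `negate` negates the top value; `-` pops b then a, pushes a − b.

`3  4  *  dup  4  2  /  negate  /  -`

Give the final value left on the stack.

3      : 3
4      : 3 4
*      : 12
dup    : 12 12
4      : 12 12 4
2      : 12 12 4 2
/      : 12 12 2
negate : 12 12 -2
/      : 12 -6
-      : 18

18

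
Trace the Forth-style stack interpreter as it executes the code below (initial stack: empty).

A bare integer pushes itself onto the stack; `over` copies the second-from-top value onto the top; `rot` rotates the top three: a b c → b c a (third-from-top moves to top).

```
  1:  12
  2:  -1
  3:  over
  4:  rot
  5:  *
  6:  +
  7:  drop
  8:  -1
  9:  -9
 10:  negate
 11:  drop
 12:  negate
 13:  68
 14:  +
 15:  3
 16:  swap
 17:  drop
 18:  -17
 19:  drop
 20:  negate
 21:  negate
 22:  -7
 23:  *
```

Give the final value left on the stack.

12      12
-1      12 -1
over    12 -1 12
rot     -1 12 12
*       -1 144
+       143
drop    (empty)
-1      -1
-9      -1 -9
negate  -1 9
drop    -1
negate  1
68      1 68
+       69
3       69 3
swap    3 69
drop    3
-17     3 -17
drop    3
negate  -3
negate  3
-7      3 -7
*       -21

-21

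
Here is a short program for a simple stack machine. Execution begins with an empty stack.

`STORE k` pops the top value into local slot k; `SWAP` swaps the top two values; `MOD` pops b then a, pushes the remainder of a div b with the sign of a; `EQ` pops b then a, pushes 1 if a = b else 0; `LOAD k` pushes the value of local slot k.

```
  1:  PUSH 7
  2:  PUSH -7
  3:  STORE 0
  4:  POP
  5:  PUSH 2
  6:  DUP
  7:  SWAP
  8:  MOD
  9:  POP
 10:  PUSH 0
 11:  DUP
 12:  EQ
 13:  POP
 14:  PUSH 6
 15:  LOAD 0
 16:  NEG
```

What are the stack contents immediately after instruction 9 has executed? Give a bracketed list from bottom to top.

[]

PUSH 7   [7]
PUSH -7  [7, -7]
STORE 0  [7]
POP      []
PUSH 2   [2]
DUP      [2, 2]
SWAP     [2, 2]
MOD      [0]
POP      []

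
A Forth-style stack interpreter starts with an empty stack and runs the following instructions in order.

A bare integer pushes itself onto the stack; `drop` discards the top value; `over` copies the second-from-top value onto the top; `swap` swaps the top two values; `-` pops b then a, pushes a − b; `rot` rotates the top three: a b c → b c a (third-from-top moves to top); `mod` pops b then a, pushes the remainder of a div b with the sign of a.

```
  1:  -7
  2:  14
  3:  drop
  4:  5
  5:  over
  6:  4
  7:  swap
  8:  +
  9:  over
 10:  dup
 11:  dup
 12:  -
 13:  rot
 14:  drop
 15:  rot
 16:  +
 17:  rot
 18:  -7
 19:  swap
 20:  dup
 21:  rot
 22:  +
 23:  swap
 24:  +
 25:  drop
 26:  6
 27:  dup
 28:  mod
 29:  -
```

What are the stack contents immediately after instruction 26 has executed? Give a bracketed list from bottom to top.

[5, 5, 6]

-7   -> [-7]
14   -> [-7, 14]
drop -> [-7]
5    -> [-7, 5]
over -> [-7, 5, -7]
4    -> [-7, 5, -7, 4]
swap -> [-7, 5, 4, -7]
+    -> [-7, 5, -3]
over -> [-7, 5, -3, 5]
dup  -> [-7, 5, -3, 5, 5]
dup  -> [-7, 5, -3, 5, 5, 5]
-    -> [-7, 5, -3, 5, 0]
rot  -> [-7, 5, 5, 0, -3]
drop -> [-7, 5, 5, 0]
rot  -> [-7, 5, 0, 5]
+    -> [-7, 5, 5]
rot  -> [5, 5, -7]
-7   -> [5, 5, -7, -7]
swap -> [5, 5, -7, -7]
dup  -> [5, 5, -7, -7, -7]
rot  -> [5, 5, -7, -7, -7]
+    -> [5, 5, -7, -14]
swap -> [5, 5, -14, -7]
+    -> [5, 5, -21]
drop -> [5, 5]
6    -> [5, 5, 6]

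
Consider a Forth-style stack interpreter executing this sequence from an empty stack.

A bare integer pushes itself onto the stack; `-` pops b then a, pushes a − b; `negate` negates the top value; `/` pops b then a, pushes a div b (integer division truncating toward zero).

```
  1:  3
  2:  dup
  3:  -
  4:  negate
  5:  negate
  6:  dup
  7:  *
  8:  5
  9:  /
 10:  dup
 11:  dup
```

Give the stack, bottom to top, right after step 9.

3      -> 3
dup    -> 3 3
-      -> 0
negate -> 0
negate -> 0
dup    -> 0 0
*      -> 0
5      -> 0 5
/      -> 0

[0]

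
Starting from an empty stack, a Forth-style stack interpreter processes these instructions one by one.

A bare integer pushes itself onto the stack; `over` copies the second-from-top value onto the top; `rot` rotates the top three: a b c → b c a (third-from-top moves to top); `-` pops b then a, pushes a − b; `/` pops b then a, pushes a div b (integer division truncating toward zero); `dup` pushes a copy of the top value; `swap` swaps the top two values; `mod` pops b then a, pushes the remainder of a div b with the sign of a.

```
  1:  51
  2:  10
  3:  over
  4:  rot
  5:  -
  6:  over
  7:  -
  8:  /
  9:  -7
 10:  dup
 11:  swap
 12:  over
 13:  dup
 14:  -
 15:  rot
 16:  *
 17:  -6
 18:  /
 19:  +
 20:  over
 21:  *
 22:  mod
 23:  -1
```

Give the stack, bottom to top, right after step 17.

[-1, -7, 0, -6]

51    51
10    51 10
over  51 10 51
rot   10 51 51
-     10 0
over  10 0 10
-     10 -10
/     -1
-7    -1 -7
dup   -1 -7 -7
swap  -1 -7 -7
over  -1 -7 -7 -7
dup   -1 -7 -7 -7 -7
-     -1 -7 -7 0
rot   -1 -7 0 -7
*     -1 -7 0
-6    -1 -7 0 -6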